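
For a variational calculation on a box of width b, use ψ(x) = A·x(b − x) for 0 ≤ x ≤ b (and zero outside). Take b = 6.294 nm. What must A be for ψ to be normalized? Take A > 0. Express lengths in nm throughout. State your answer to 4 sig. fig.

Require ∫ |ψ|² dx = 1 over the whole domain.
With ψ = A·x(b − x), the integral evaluates to A²·[b^5/30].
So A² = (b^5/30)^(−1).
With b = 6.294: A² = 0.0030373 and A = 0.055112.

A ≈ 0.05511 nm^(-5/2)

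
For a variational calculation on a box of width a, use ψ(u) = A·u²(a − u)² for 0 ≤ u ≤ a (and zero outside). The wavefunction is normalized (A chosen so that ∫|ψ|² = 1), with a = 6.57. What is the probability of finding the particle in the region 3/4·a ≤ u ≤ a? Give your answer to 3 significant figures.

P = ∫_{3/4·a}^{a} |ψ(u)|² du.
With A² fixed by ∫|ψ|² = 1, i.e. A² = (a^9/630)^(−1), substitute and integrate.
In terms of t = u/a (A² and the length scale cancel between numerator and denominator), P = [∫_{3/4}^{1} t^4·(1 - t)^4 dt] / [∫_{0}^{1} t^4·(1 - t)^4 dt].
With ∫ t^4·(1 - t)^4 dt = t^5·(70·t^4 - 315·t^3 + 540·t^2 - 420·t + 126)/630 + C, the region integral is ≈ 0.000077662 and the full one is 1/630.
This works out to P = 0.04893.

P ≈ 0.0489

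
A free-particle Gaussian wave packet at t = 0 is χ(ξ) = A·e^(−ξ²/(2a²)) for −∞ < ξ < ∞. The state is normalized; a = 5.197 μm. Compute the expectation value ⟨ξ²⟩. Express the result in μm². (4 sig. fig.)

⟨ξ²⟩ = ∫ ξ^2 |χ|² dξ over the full domain.
The ratio of the moment integral to the normalization integral gives ⟨ξ²⟩ = a^2/2.
With a = 5.197, ⟨ξ^2⟩ = 13.504.

⟨ξ^2⟩ ≈ 13.50 μm^2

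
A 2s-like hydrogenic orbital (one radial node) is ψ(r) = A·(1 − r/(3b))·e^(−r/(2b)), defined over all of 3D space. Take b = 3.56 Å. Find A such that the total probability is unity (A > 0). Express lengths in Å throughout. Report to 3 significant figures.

A ≈ 0.0514 Å^(-3/2)

Require ∫ |ψ|² 4πr² dr = 1 over the whole domain.
In 3D with spherical symmetry the volume element is 4πr² dr.
Recall ∫₀^∞ r^m e^(−r/β) dr = m!·β^(m+1), carrying out the integral gives A² · 8·π·b^3/3.
Setting this equal to 1 gives A² = 1/(8·π·b^3/3).
With b = 3.56: A² = 0.002646 and A = 0.05144.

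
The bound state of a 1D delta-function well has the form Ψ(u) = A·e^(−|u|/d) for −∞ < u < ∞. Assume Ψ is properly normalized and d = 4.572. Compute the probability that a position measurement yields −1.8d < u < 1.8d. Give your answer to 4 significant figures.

|Ψ|² is the probability density, so P = ∫_{−1.8d}^{1.8d} |Ψ|² du.
Since A² = 1/(d), this is the region integral divided by the full normalization integral.
Both integrals are even about u = 0, so only the u ≥ 0 halves are needed (the factors of 2 cancel). Let t = u/d; then A² and the length scale cancel, so P = ∫_{0}^{1.8} e^(-2·t) dt ÷ ∫_{0}^{∞} e^(-2·t) dt.
An antiderivative of e^(-2·t) is -e^(-2·t)/2; evaluating from 0 to 1.8 gives 1/2 - e^(-18/5)/2, while the full integral is 1/2.
Taking the ratio, P = 0.97268.

P ≈ 0.9727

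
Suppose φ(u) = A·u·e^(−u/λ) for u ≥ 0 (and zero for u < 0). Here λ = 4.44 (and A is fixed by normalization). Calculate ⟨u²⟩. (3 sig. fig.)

⟨u^2⟩ ≈ 59.1

⟨u²⟩ = ∫ u^2 |φ|² du over the full domain.
Since the A² factors cancel between numerator and denominator, ⟨u²⟩ = 3·λ^2.
With λ = 4.44, ⟨u^2⟩ = 59.14.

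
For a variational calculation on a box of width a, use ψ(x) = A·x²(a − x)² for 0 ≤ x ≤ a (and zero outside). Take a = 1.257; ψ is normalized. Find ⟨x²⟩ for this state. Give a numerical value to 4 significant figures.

⟨x^2⟩ ≈ 0.4309

⟨x²⟩ = ∫ x^2 |ψ|² dx over the full domain.
Evaluating both integrals, ⟨x²⟩ = 3·a^2/11.
With a = 1.257, ⟨x^2⟩ = 0.43092.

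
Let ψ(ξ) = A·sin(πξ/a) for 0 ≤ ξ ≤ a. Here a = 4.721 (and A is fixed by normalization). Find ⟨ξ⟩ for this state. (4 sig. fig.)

By definition ⟨ξ⟩ = ∫ ξ |ψ(ξ)|² dξ.
Since the A² factors cancel between numerator and denominator, ⟨ξ⟩ = a/2.
Putting a = 4.721 gives 2.3605.

⟨ξ⟩ ≈ 2.361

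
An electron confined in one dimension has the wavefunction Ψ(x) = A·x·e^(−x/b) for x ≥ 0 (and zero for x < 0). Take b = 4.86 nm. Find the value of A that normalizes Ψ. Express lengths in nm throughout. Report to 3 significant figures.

A ≈ 0.187 nm^(-3/2)

Normalization requires ∫|Ψ|² dx = 1, integrated from 0 to ∞.
With ∫₀^∞ x^2 e^(−αx) dx = 2!/α^3, carrying out the integral gives A² · b^3/4.
Substituting b = 4.86 gives A² = 0.03485, so A = 0.1867.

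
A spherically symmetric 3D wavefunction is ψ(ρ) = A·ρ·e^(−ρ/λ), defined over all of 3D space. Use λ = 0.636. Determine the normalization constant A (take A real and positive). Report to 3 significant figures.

Require ∫ |ψ|² 4πρ² dρ = 1 over the whole domain.
In 3D with spherical symmetry the volume element is 4πρ² dρ.
Recall ∫₀^∞ ρ^m e^(−ρ/β) dρ = m!·β^(m+1), carrying out the integral gives A² · 3·π·λ^5.
Setting this equal to 1 gives A² = 1/(3·π·λ^5).
Substituting λ = 0.636 gives A² = 1.020, so A = 1.010.

A ≈ 1.01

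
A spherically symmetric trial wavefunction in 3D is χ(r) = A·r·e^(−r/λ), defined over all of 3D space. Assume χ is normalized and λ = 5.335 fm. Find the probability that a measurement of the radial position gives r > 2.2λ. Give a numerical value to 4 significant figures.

Integrate the radial probability density 4πr²|χ|² over r > 2.2λ.
A² is fixed by ∫₀^∞ 4πr²|χ|² dr = 1, i.e. A² = (3·π·λ^5)^(−1).
Substituting u = r/λ, A², 4π and the length scale all cancel in the ratio: P = ∫_{2.2}^{∞} u^4·e^(-2·u) du / ∫_{0}^{∞} u^4·e^(-2·u) du.
With ∫ u^4·e^(-2·u) du = -(u^4/2 + u^3 + 3·u^2/2 + 3·u/2 + 3/4)·e^(-2·u) + C, the region integral is ≈ 0.413388 and the full one is 3/4.
Taking the ratio yields P = 0.55118.

P ≈ 0.5512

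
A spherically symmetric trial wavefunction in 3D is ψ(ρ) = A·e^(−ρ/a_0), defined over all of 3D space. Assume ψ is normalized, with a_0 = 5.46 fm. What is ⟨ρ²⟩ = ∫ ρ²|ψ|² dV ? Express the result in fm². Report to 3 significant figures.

⟨ρ^2⟩ ≈ 89.4 fm^2

The expectation value is the |ψ|²-weighted average of ρ^2: ∫ ρ^2|ψ|² 4πρ² dρ.
Evaluating both integrals, ⟨ρ²⟩ = 3·a_0^2.
With a_0 = 5.46, ⟨ρ^2⟩ = 89.43.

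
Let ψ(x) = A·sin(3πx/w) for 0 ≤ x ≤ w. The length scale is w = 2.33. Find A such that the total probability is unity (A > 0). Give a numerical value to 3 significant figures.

A ≈ 0.926

Require ∫ |ψ|² dx = 1 over the whole domain.
With ∫₀^w sin²(nπx/w) dx = w/2, ∫|ψ|² dx = A²·(w/2).
So A² = (w/2)^(−1).
Plugging in w = 2.33 yields A = 0.9265.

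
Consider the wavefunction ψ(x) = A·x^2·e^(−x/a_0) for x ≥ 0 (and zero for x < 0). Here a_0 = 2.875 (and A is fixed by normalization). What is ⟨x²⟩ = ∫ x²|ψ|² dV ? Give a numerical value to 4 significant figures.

⟨x²⟩ = ∫ x^2 |ψ|² dx over the full domain.
Using ∫₀^∞ xⁿ e^(−αx) dx = n!/αⁿ⁺¹, the ratio of the moment integral to the normalization integral gives ⟨x²⟩ = 15·a_0^2/2.
With a_0 = 2.875, ⟨x^2⟩ = 61.992.

⟨x^2⟩ ≈ 61.99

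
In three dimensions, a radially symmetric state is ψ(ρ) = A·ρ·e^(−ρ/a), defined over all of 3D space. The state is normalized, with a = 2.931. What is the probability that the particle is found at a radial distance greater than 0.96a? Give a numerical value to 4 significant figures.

With dV = 4πρ²dρ, the probability is ∫|ψ|² dV over ρ > 0.96a.
The full normalization integral is A²·[3·π·a^5] = 1, fixing A².
Substituting u = ρ/a, A², 4π and the length scale all cancel in the ratio: P = ∫_{0.96}^{∞} u^4·e^(-2·u) du / ∫_{0}^{∞} u^4·e^(-2·u) du.
Using ∫ u^4·e^(-2·u) du = -(u^4/2 + u^3 + 3·u^2/2 + 3·u/2 + 3/4)·e^(-2·u), the numerator is ≈ 0.715707 and the denominator is 3/4.
Taking the ratio yields P = 0.95428.

P ≈ 0.9543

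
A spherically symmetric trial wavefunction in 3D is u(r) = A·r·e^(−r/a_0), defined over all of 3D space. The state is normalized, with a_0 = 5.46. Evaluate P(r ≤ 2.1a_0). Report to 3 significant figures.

P ≈ 0.410

Integrate the radial probability density 4πr²|u|² over r ≤ 2.1a_0.
Normalization gives A² = 1/(3·π·a_0^5).
In terms of t = r/a_0 (A², 4π and the length scale all cancel between numerator and denominator), P = [∫_{0}^{2.1} t^4·e^(-2·t) dt] / [∫_{0}^{∞} t^4·e^(-2·t) dt].
With ∫ t^4·e^(-2·t) dt = -(t^4/2 + t^3 + 3·t^2/2 + 3·t/2 + 3/4)·e^(-2·t) + C, the region integral is ≈ 0.30763 and the full one is 3/4.
Taking the ratio yields P = 0.4102.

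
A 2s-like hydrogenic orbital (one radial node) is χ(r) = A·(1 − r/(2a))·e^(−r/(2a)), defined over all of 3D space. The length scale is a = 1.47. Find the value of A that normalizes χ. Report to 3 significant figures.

The normalization condition is ∫|χ|² 4πr² dr = 1 from 0 to ∞.
(Spherical symmetry: dV = 4πr² dr.)
Carrying out the integral gives A² · 8·π·a^3.
Setting this equal to 1 gives A² = 1/(8·π·a^3).
Substituting a = 1.47 gives A² = 0.01253, so A = 0.1119.

A ≈ 0.112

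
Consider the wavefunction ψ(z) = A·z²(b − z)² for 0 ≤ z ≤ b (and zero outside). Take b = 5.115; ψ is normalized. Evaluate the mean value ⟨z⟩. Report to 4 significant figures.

⟨z⟩ ≈ 2.558

⟨z⟩ = ∫ z |ψ|² dz over the full domain.
Evaluating both integrals, ⟨z⟩ = b/2.
With b = 5.115, ⟨z⟩ = 2.5575.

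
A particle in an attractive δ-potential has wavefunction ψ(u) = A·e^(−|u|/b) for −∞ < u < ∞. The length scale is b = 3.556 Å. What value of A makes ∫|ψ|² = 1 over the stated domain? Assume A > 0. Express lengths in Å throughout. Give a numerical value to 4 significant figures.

We need A² ∫|f|² du = 1, taking the integral from −∞ to ∞.
The integral (without the A² prefactor) comes out to b.
So A² = (b)^(−1).
With b = 3.556: A² = 0.28121 and A = 0.53030.

A ≈ 0.5303 Å^(-1/2)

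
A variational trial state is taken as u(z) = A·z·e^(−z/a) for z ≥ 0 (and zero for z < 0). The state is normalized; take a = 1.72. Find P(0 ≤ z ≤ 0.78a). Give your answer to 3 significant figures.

P = ∫_{0}^{0.78a} |u(z)|² dz.
With A² fixed by ∫|u|² = 1, i.e. A² = (a^3/4)^(−1), substitute and integrate.
Let t = z/a; then A² and the length scale cancel, so P = ∫_{0}^{0.78} t^2·e^(-2·t) dt ÷ ∫_{0}^{∞} t^2·e^(-2·t) dt.
With ∫ t^2·e^(-2·t) dt = -(2·t^2 + 2·t + 1)·e^(-2·t)/4 + C, the region integral is 1/4 - 4721·e^(-39/25)/5000 and the full one is 1/4.
The result is P = 0.2064.

P ≈ 0.206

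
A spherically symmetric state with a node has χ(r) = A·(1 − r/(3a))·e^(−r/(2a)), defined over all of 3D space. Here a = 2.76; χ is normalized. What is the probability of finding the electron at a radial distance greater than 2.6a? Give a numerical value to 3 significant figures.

P = ∫ |χ|² 4πr² dr over r > 2.6a.
The full normalization integral is A²·[8·π·a^3/3] = 1, fixing A².
Substituting u = r/a, A², 4π and the length scale all cancel in the ratio: P = ∫_{2.6}^{∞} u^2·(1 - u/3)^2·e^(-u) du / ∫_{0}^{∞} u^2·(1 - u/3)^2·e^(-u) du.
An antiderivative of u^2·(1 - u/3)^2·e^(-u) is (-u^4 + 2·u^3 - 3·u^2 - 6·u - 6)·e^(-u)/9; evaluating from 2.6 to ∞ gives ≈ 0.43265, while the full integral is 2/3.
The region integral divided by the full integral gives P = 0.6490.

P ≈ 0.649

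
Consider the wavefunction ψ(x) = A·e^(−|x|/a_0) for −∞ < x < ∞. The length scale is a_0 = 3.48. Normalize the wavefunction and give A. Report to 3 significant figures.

A ≈ 0.536

Require ∫ |ψ|² dx = 1 over the whole domain.
Carrying out the integral gives A² · a_0.
Hence A² = 1/[a_0].
Substituting a_0 = 3.48 gives A² = 0.2874, so A = 0.5361.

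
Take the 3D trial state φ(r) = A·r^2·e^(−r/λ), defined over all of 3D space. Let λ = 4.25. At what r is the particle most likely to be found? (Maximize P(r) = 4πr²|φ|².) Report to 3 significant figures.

Differentiate P(r) = 4πr²|φ|² with respect to r and set to zero.
Solving yields r = 3·λ.
With λ = 4.25, the most probable radial distance is 12.75.

r ≈ 12.8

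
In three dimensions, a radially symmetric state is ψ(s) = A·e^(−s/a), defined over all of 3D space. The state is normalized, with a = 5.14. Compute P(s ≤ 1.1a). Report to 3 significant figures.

P ≈ 0.377

With dV = 4πs²ds, the probability is ∫|ψ|² dV over s ≤ 1.1a.
A² is fixed by ∫₀^∞ 4πs²|ψ|² ds = 1, i.e. A² = (π·a^3)^(−1).
In terms of u = s/a (A², 4π and the length scale all cancel between numerator and denominator), P = [∫_{0}^{1.1} u^2·e^(-2·u) du] / [∫_{0}^{∞} u^2·e^(-2·u) du].
With ∫ u^2·e^(-2·u) du = -(2·u^2 + 2·u + 1)·e^(-2·u)/4 + C, the region integral is 1/4 - 281·e^(-11/5)/200 and the full one is 1/4.
Taking the ratio yields P = 0.3773.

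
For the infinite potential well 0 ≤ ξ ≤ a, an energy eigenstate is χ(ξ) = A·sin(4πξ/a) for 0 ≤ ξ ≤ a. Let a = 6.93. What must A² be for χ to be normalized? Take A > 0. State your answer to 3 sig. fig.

Normalization requires ∫|χ|² dξ = 1, integrated from 0 to a.
With χ = A·sin(4πξ/a), the integral evaluates to A²·[a/2].
Hence A² = 1/[a/2].
Substituting a = 6.93 gives A² = 0.2886, so A = 0.5372.

A^2 ≈ 0.289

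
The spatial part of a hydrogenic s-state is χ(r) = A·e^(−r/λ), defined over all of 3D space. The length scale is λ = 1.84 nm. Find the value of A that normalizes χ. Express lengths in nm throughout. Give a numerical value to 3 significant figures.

Require ∫ |χ|² 4πr² dr = 1 over the whole domain.
In 3D with spherical symmetry the volume element is 4πr² dr.
With ∫₀^∞ r^2 e^(−αr) dr = 2!/α^3, with χ = A·e^(−r/λ), the integral evaluates to A²·[π·λ^3].
Hence A² = 1/[π·λ^3].
Substituting λ = 1.84 gives A² = 0.05110, so A = 0.2260.

A ≈ 0.226 nm^(-3/2)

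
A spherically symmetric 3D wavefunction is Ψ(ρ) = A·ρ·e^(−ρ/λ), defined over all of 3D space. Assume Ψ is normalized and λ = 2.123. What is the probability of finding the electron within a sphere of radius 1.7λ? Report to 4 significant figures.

P ≈ 0.2558

P = ∫ |Ψ|² 4πρ² dρ over ρ ≤ 1.7λ.
A² is fixed by ∫₀^∞ 4πρ²|Ψ|² dρ = 1, i.e. A² = (3·π·λ^5)^(−1).
Let u = ρ/λ; then A², 4π and the length scale all cancel, so P = ∫_{0}^{1.7} u^4·e^(-2·u) du ÷ ∫_{0}^{∞} u^4·e^(-2·u) du.
An antiderivative of u^4·e^(-2·u) is -(u^4/2 + u^3 + 3·u^2/2 + 3·u/2 + 3/4)·e^(-2·u); evaluating from 0 to 1.7 gives ≈ 0.191864, while the full integral is 3/4.
This evaluates to P = 0.25582.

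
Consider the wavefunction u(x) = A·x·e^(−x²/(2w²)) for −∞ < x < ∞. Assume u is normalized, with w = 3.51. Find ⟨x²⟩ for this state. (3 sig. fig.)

⟨x^2⟩ ≈ 18.5

The expectation value is the |u|²-weighted average of x^2: ∫ x^2|u|² dx.
Differentiating ∫e^(−αx²) dx = √(π/α) under α to get the higher moments, the ratio of the moment integral to the normalization integral gives ⟨x²⟩ = 3·w^2/2.
With w = 3.51, ⟨x^2⟩ = 18.48.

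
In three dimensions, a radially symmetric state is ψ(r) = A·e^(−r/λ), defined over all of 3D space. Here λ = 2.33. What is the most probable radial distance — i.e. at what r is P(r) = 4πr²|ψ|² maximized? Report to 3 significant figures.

r ≈ 2.33

Set d/dr [P(r) = 4πr²|ψ|²] = 0 and solve for r > 0.
Solving yields r = λ.
With λ = 2.33, the most probable radial distance is 2.330.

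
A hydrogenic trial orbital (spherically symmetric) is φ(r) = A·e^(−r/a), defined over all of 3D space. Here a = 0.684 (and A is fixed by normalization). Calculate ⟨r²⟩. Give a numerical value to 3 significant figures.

⟨r^2⟩ ≈ 1.40

⟨r²⟩ = ∫ r^2 |φ|² 4πr² dr over the full domain.
With ∫₀^∞ r^4 e^(−αr) dr = 4!/α^5, evaluating both integrals, ⟨r²⟩ = 3·a^2.
Putting a = 0.684 gives 1.404.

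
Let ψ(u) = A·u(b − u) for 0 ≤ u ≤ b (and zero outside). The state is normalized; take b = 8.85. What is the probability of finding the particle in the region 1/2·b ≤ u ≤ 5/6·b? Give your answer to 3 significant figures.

P ≈ 0.465

|ψ|² is the probability density, so P = ∫_{1/2·b}^{5/6·b} |ψ|² du.
Since A² = 1/(b^5/30), this is the region integral divided by the full normalization integral.
In terms of t = u/b (A² and the length scale cancel between numerator and denominator), P = [∫_{1/2}^{5/6} t^2·(1 - t)^2 dt] / [∫_{0}^{1} t^2·(1 - t)^2 dt].
With ∫ t^2·(1 - t)^2 dt = t^3·(6·t^2 - 15·t + 10)/30 + C, the region integral is ≈ 0.015484 and the full one is 1/30.
This works out to P = 301/648.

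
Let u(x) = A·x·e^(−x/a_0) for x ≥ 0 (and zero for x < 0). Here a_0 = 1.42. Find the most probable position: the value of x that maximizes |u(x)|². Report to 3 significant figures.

Set d/dx [|u(x)|²] = 0 and solve for x > 0.
This gives x = a_0.
With a_0 = 1.42, the most probable position is 1.420.

x ≈ 1.42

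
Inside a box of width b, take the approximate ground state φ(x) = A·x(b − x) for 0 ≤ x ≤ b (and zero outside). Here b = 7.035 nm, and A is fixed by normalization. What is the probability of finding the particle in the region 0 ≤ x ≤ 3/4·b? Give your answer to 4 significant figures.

The probability is P = ∫ |φ|² dx over [0, 3/4·b].
The normalization integral ∫|φ|²dx over the whole domain equals b^5/30·A², and A² cancels in the ratio.
Let u = x/b; then A² and the length scale cancel, so P = ∫_{0}^{3/4} u^2·(1 - u)^2 du ÷ ∫_{0}^{1} u^2·(1 - u)^2 du.
Using ∫ u^2·(1 - u)^2 du = u^3·(6·u^2 - 15·u + 10)/30, the numerator is 153/5120 and the denominator is 1/30.
Evaluating gives P = 459/512.

P ≈ 0.8965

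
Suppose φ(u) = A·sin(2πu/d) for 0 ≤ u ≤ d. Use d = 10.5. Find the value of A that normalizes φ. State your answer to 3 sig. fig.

A ≈ 0.436

We need A² ∫|f|² du = 1, taking the integral from 0 to d.
∫|φ|² du = A²·(d/2).
Plugging in d = 10.5 yields A = 0.4364.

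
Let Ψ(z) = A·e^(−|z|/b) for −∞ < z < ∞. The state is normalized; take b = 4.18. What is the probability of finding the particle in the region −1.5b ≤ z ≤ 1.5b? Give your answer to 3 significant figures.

P ≈ 0.950

|Ψ|² is the probability density, so P = ∫_{−1.5b}^{1.5b} |Ψ|² dz.
The normalization integral ∫|Ψ|²dz over the whole domain equals b·A², and A² cancels in the ratio.
Both integrals are even about z = 0, so only the z ≥ 0 halves are needed (the factors of 2 cancel). Let u = z/b; then A² and the length scale cancel, so P = ∫_{0}^{1.5} e^(-2·u) du ÷ ∫_{0}^{∞} e^(-2·u) du.
An antiderivative of e^(-2·u) is -e^(-2·u)/2; evaluating from 0 to 1.5 gives 1/2 - e^(-3)/2, while the full integral is 1/2.
Evaluating gives P = 0.9502.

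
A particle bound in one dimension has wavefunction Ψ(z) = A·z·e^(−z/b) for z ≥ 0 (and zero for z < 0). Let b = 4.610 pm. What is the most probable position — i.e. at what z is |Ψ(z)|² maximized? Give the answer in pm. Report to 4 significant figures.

Set d/dz [|Ψ(z)|²] = 0 and solve for z > 0.
This gives z = b.
With b = 4.610, the most probable position is 4.6100 pm.

z ≈ 4.610 pm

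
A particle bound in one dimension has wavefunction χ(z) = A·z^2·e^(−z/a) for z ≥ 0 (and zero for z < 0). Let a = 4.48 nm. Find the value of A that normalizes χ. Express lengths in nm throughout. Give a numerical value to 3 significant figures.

We need A² ∫|f|² dz = 1, taking the integral from 0 to ∞.
Using ∫₀^∞ zⁿ e^(−αz) dz = n!/αⁿ⁺¹, the integral (without the A² prefactor) comes out to 3·a^5/4.
Substituting a = 4.48 gives A² = 0.0007388, so A = 0.02718.

A ≈ 0.0272 nm^(-5/2)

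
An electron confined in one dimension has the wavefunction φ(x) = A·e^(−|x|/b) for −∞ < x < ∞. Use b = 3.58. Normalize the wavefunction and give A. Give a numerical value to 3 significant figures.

A ≈ 0.529

Normalization requires ∫|φ|² dx = 1, integrated from −∞ to ∞.
Using ∫₀^∞ xⁿ e^(−αx) dx = n!/αⁿ⁺¹, with φ = A·e^(−|x|/b), the integral evaluates to A²·[b].
Hence A² = 1/[b].
With b = 3.58: A² = 0.2793 and A = 0.5285.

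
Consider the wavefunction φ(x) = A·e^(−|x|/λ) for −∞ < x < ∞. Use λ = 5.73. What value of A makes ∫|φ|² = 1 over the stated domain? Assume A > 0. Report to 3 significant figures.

A ≈ 0.418

The normalization condition is ∫|φ|² dx = 1 from −∞ to ∞.
∫|φ|² dx = A²·(λ).
So A² = (λ)^(−1).
With λ = 5.73: A² = 0.1745 and A = 0.4178.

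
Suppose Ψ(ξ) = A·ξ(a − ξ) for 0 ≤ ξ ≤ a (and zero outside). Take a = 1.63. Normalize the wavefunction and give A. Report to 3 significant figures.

The normalization condition is ∫|Ψ|² dξ = 1 from 0 to a.
Expanding the polynomial and integrating term by term, the integral (without the A² prefactor) comes out to a^5/30.
Setting this equal to 1 gives A² = 1/(a^5/30).
Substituting a = 1.63 gives A² = 2.607, so A = 1.615.

A ≈ 1.61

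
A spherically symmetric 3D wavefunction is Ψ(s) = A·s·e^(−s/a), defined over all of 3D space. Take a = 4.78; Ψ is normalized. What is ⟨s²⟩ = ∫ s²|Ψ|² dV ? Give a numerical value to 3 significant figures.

⟨s^2⟩ ≈ 171

By definition ⟨s²⟩ = ∫ s^2 |Ψ(s)|² 4πs² ds.
With ∫₀^∞ s^6 e^(−αs) ds = 6!/α^7, since the A² factors cancel between numerator and denominator, ⟨s²⟩ = 15·a^2/2.
Putting a = 4.78 gives 171.4.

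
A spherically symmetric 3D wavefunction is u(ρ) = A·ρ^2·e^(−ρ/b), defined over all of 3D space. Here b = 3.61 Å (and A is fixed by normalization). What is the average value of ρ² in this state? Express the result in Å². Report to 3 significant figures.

⟨ρ^2⟩ ≈ 182 Å^2

The expectation value is the |u|²-weighted average of ρ^2: ∫ ρ^2|u|² 4πρ² dρ.
Since the A² factors cancel between numerator and denominator, ⟨ρ²⟩ = 14·b^2.
Putting b = 3.61 gives 182.4.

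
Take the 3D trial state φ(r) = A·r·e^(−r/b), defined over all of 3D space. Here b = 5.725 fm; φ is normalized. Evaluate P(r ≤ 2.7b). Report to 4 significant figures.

P = ∫ |φ|² 4πr² dr over r ≤ 2.7b.
A² is fixed by ∫₀^∞ 4πr²|φ|² dr = 1, i.e. A² = (3·π·b^5)^(−1).
In terms of u = r/b (A², 4π and the length scale all cancel between numerator and denominator), P = [∫_{0}^{2.7} u^4·e^(-2·u) du] / [∫_{0}^{∞} u^4·e^(-2·u) du].
Using ∫ u^4·e^(-2·u) du = -(u^4/2 + u^3 + 3·u^2/2 + 3·u/2 + 3/4)·e^(-2·u), the numerator is ≈ 0.470017 and the denominator is 3/4.
Taking the ratio yields P = 0.62669.

P ≈ 0.6267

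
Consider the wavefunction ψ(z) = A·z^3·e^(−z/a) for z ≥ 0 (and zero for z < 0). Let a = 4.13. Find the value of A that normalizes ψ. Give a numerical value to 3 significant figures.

A ≈ 0.00295

Require ∫ |ψ|² dz = 1 over the whole domain.
With ∫₀^∞ z^6 e^(−αz) dz = 6!/α^7, with ψ = A·z^3·e^(−z/a), the integral evaluates to A²·[45·a^7/8].
Hence A² = 1/[45·a^7/8].
Plugging in a = 4.13 yields A = 0.002945.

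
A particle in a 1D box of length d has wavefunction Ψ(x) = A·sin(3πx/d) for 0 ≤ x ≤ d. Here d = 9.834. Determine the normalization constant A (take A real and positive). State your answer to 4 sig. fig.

A ≈ 0.4510

Normalization requires ∫|Ψ|² dx = 1, integrated from 0 to d.
With ∫₀^d sin²(nπx/d) dx = d/2, with Ψ = A·sin(3πx/d), the integral evaluates to A²·[d/2].
Hence A² = 1/[d/2].
Plugging in d = 9.834 yields A = 0.45097.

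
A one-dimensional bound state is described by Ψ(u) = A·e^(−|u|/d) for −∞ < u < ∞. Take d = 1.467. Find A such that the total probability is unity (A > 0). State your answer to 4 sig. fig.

A ≈ 0.8256

We need A² ∫|f|² du = 1, taking the integral from −∞ to ∞.
With ∫₀^∞ u^0 e^(−αu) du = 0!/α^1, with Ψ = A·e^(−|u|/d), the integral evaluates to A²·[d].
Setting this equal to 1 gives A² = 1/(d).
Plugging in d = 1.467 yields A = 0.82563.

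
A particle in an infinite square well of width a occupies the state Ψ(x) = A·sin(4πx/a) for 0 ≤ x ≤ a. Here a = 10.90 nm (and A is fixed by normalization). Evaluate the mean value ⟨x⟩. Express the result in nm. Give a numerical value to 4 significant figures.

⟨x⟩ ≈ 5.450 nm

By definition ⟨x⟩ = ∫ x |Ψ(x)|² dx.
With ∫₀^a sin²(nπx/a) dx = a/2, since the A² factors cancel between numerator and denominator, ⟨x⟩ = a/2.
With a = 10.90, ⟨x⟩ = 5.4500.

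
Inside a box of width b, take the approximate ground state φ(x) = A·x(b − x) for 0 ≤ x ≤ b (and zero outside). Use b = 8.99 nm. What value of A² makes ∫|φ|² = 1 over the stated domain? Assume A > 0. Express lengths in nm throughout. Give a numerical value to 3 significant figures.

The normalization condition is ∫|φ|² dx = 1 from 0 to b.
Expanding the polynomial and integrating term by term, ∫|φ|² dx = A²·(b^5/30).
With b = 8.99: A² = 0.0005109 and A = 0.02260.

A^2 ≈ 0.000511 nm^(-5)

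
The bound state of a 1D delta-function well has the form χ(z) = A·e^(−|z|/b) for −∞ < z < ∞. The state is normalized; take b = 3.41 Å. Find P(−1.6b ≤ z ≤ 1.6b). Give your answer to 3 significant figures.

P = ∫_{−1.6b}^{1.6b} |χ(z)|² dz.
The normalization integral ∫|χ|²dz over the whole domain equals b·A², and A² cancels in the ratio.
By symmetry take twice the z ≥ 0 contribution in numerator and denominator; the 2's cancel. In terms of u = z/b (A² and the length scale cancel between numerator and denominator), P = [∫_{0}^{1.6} e^(-2·u) du] / [∫_{0}^{∞} e^(-2·u) du].
Using ∫ e^(-2·u) du = -e^(-2·u)/2, the numerator is 1/2 - e^(-16/5)/2 and the denominator is 1/2.
Evaluating gives P = 0.9592.

P ≈ 0.959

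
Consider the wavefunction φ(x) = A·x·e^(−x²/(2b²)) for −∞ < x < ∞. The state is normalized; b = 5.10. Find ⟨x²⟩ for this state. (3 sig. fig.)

⟨x²⟩ = ∫ x^2 |φ|² dx over the full domain.
With ∫_{−∞}^{∞} x^(2m) e^(−αx²) dx = (2m−1)!!·√π / (2^m α^(m+1/2)), the ratio of the moment integral to the normalization integral gives ⟨x²⟩ = 3·b^2/2.
Putting b = 5.10 gives 39.02.

⟨x^2⟩ ≈ 39.0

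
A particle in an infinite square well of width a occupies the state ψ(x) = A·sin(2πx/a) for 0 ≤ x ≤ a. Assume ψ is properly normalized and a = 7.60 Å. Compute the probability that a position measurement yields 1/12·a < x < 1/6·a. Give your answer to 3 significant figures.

P = ∫_{1/12·a}^{1/6·a} |ψ(x)|² dx.
With A² fixed by ∫|ψ|² = 1, i.e. A² = (a/2)^(−1), substitute and integrate.
Let u = x/a; then A² and the length scale cancel, so P = ∫_{1/12}^{1/6} sin(2·π·u)^2 du ÷ ∫_{0}^{1} sin(2·π·u)^2 du.
With ∫ sin(2·π·u)^2 du = u/2 - sin(4·π·u)/(8·π) + C, the region integral is 1/24 and the full one is 1/2.
Evaluating gives P = 1/12.

P ≈ 0.0833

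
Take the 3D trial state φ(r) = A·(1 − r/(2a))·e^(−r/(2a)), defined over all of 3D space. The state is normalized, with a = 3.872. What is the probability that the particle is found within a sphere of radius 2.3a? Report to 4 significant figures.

Integrate the radial probability density 4πr²|φ|² over r ≤ 2.3a.
A² is fixed by ∫₀^∞ 4πr²|φ|² dr = 1, i.e. A² = (8·π·a^3)^(−1).
Substituting u = r/a, A², 4π and the length scale all cancel in the ratio: P = ∫_{0}^{2.3} u^2·(1 - u/2)^2·e^(-u) du / ∫_{0}^{∞} u^2·(1 - u/2)^2·e^(-u) du.
An antiderivative of u^2·(1 - u/2)^2·e^(-u) is -(u^4/4 + u^2 + 2·u + 2)·e^(-u); evaluating from 0 to 2.3 gives ≈ 0.106509, while the full integral is 2.
This evaluates to P = 0.053254.

P ≈ 0.05325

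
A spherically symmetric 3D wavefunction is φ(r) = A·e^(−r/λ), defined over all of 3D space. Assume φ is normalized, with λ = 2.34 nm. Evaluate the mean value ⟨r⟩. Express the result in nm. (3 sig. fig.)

⟨r⟩ ≈ 3.51 nm

⟨r⟩ = ∫ r |φ|² 4πr² dr over the full domain.
Using ∫₀^∞ rⁿ e^(−αr) dr = n!/αⁿ⁺¹, evaluating both integrals, ⟨r⟩ = 3·λ/2.
With λ = 2.34, ⟨r⟩ = 3.510.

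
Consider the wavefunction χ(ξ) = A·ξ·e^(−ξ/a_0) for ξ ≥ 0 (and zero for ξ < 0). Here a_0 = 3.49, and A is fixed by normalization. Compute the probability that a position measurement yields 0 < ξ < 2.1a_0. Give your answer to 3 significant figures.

P = ∫_{0}^{2.1a_0} |χ(ξ)|² dξ.
With A² fixed by ∫|χ|² = 1, i.e. A² = (a_0^3/4)^(−1), substitute and integrate.
Substituting u = ξ/a_0, A² and the length scale cancel in the ratio: P = ∫_{0}^{2.1} u^2·e^(-2·u) du / ∫_{0}^{∞} u^2·e^(-2·u) du.
With ∫ u^2·e^(-2·u) du = -(2·u^2 + 2·u + 1)·e^(-2·u)/4 + C, the region integral is 1/4 - 701·e^(-21/5)/200 and the full one is 1/4.
The result is P = 0.7898.

P ≈ 0.790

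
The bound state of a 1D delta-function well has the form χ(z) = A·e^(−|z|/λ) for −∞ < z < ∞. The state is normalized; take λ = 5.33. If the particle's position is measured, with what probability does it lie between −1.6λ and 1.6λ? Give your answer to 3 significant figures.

P ≈ 0.959

The probability is P = ∫ |χ|² dz over [−1.6λ, 1.6λ].
The normalization integral ∫|χ|²dz over the whole domain equals λ·A², and A² cancels in the ratio.
By symmetry take twice the z ≥ 0 contribution in numerator and denominator; the 2's cancel. Substituting u = z/λ, A² and the length scale cancel in the ratio: P = ∫_{0}^{1.6} e^(-2·u) du / ∫_{0}^{∞} e^(-2·u) du.
With ∫ e^(-2·u) du = -e^(-2·u)/2 + C, the region integral is 1/2 - e^(-16/5)/2 and the full one is 1/2.
This works out to P = 0.9592.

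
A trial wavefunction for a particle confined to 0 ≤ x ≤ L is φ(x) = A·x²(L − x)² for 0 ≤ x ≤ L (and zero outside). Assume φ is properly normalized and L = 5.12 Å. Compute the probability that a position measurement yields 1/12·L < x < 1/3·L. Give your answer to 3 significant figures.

P ≈ 0.144

P = ∫_{1/12·L}^{1/3·L} |φ(x)|² dx.
The normalization integral ∫|φ|²dx over the whole domain equals L^9/630·A², and A² cancels in the ratio.
In terms of u = x/L (A² and the length scale cancel between numerator and denominator), P = [∫_{1/12}^{1/3} u^4·(1 - u)^4 du] / [∫_{0}^{1} u^4·(1 - u)^4 du].
Using ∫ u^4·(1 - u)^4 du = u^5·(70·u^4 - 315·u^3 + 540·u^2 - 420·u + 126)/630, the numerator is ≈ 0.00022931 and the denominator is 1/630.
This works out to P = 0.1445.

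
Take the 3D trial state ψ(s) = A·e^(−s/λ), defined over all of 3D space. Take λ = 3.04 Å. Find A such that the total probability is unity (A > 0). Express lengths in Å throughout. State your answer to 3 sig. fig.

Require ∫ |ψ|² 4πs² ds = 1 over the whole domain.
The angular integral contributes 4π, leaving ∫₀^∞ s²|ψ|² ds.
Recall ∫₀^∞ s^m e^(−s/β) ds = m!·β^(m+1), the integral (without the A² prefactor) comes out to π·λ^3.
So A² = (π·λ^3)^(−1).
Plugging in λ = 3.04 yields A = 0.1064.

A ≈ 0.106 Å^(-3/2)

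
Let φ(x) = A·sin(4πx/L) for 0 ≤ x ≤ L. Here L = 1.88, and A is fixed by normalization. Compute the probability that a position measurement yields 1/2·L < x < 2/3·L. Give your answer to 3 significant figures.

The probability is P = ∫ |φ|² dx over [1/2·L, 2/3·L].
With A² fixed by ∫|φ|² = 1, i.e. A² = (L/2)^(−1), substitute and integrate.
In terms of u = x/L (A² and the length scale cancel between numerator and denominator), P = [∫_{1/2}^{2/3} sin(4·π·u)^2 du] / [∫_{0}^{1} sin(4·π·u)^2 du].
An antiderivative of sin(4·π·u)^2 is u/2 - sin(4·π·u)·cos(4·π·u)/(8·π); evaluating from 1/2 to 2/3 gives √(3)/(32·π) + 1/12, while the full integral is 1/2.
This works out to P = (√(3)/16 + π/6)/π.

P ≈ 0.201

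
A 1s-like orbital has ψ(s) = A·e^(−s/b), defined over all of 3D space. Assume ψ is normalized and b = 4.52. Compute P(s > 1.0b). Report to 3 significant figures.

P ≈ 0.677

With dV = 4πs²ds, the probability is ∫|ψ|² dV over s > 1.0b.
A² is fixed by ∫₀^∞ 4πs²|ψ|² ds = 1, i.e. A² = (π·b^3)^(−1).
Let u = s/b; then A², 4π and the length scale all cancel, so P = ∫_{1.0}^{∞} u^2·e^(-2·u) du ÷ ∫_{0}^{∞} u^2·e^(-2·u) du.
Using ∫ u^2·e^(-2·u) du = -(2·u^2 + 2·u + 1)·e^(-2·u)/4, the numerator is 5·e^(-2)/4 and the denominator is 1/4.
This evaluates to P = 0.6767.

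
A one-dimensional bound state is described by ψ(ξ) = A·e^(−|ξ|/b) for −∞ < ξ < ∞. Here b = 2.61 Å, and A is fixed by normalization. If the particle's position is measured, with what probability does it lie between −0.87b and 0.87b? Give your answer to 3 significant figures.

P ≈ 0.824

The probability is P = ∫ |ψ|² dξ over [−0.87b, 0.87b].
With A² fixed by ∫|ψ|² = 1, i.e. A² = (b)^(−1), substitute and integrate.
By symmetry take twice the ξ ≥ 0 contribution in numerator and denominator; the 2's cancel. Let u = ξ/b; then A² and the length scale cancel, so P = ∫_{0}^{0.87} e^(-2·u) du ÷ ∫_{0}^{∞} e^(-2·u) du.
With ∫ e^(-2·u) du = -e^(-2·u)/2 + C, the region integral is 1/2 - e^(-87/50)/2 and the full one is 1/2.
Evaluating gives P = 0.8245.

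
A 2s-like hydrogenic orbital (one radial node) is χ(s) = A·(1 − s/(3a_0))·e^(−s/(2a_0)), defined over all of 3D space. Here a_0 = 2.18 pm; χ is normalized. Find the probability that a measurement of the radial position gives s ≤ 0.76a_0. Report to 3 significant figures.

Integrate the radial probability density 4πs²|χ|² over s ≤ 0.76a_0.
Normalization gives A² = 1/(8·π·a_0^3/3).
In terms of u = s/a_0 (A², 4π and the length scale all cancel between numerator and denominator), P = [∫_{0}^{0.76} u^2·(1 - u/3)^2·e^(-u) du] / [∫_{0}^{∞} u^2·(1 - u/3)^2·e^(-u) du].
An antiderivative of u^2·(1 - u/3)^2·e^(-u) is (-u^4 + 2·u^3 - 3·u^2 - 6·u - 6)·e^(-u)/9; evaluating from 0 to 0.76 gives ≈ 0.056182, while the full integral is 2/3.
Taking the ratio yields P = 0.08427.

P ≈ 0.0843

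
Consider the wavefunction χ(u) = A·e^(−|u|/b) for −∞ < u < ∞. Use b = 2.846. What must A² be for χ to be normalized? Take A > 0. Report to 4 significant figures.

Require ∫ |χ|² du = 1 over the whole domain.
∫|χ|² du = A²·(b).
With b = 2.846: A² = 0.35137 and A = 0.59276.

A^2 ≈ 0.3514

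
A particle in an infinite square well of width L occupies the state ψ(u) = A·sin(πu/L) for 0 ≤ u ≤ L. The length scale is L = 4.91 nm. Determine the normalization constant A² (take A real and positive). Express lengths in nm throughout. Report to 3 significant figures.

Require ∫ |ψ|² du = 1 over the whole domain.
Using sin²θ = (1 − cos 2θ)/2, carrying out the integral gives A² · L/2.
Hence A² = 1/[L/2].
With L = 4.91: A² = 0.4073 and A = 0.6382.

A^2 ≈ 0.407 nm^(-1)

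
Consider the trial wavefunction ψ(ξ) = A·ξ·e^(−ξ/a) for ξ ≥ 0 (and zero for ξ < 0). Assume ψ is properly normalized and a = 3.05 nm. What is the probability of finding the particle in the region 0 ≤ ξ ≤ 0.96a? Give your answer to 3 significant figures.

The probability is P = ∫ |ψ|² dξ over [0, 0.96a].
The normalization integral ∫|ψ|²dξ over the whole domain equals a^3/4·A², and A² cancels in the ratio.
Let u = ξ/a; then A² and the length scale cancel, so P = ∫_{0}^{0.96} u^2·e^(-2·u) du ÷ ∫_{0}^{∞} u^2·e^(-2·u) du.
An antiderivative of u^2·e^(-2·u) is -(2·u^2 + 2·u + 1)·e^(-2·u)/4; evaluating from 0 to 0.96 gives 1/4 - 2977·e^(-48/25)/2500, while the full integral is 1/4.
This works out to P = 0.3017.

P ≈ 0.302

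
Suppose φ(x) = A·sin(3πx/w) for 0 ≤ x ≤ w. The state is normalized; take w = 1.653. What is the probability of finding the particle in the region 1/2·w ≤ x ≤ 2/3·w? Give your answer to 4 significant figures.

P ≈ 0.1667

The probability is P = ∫ |φ|² dx over [1/2·w, 2/3·w].
Since A² = 1/(w/2), this is the region integral divided by the full normalization integral.
In terms of u = x/w (A² and the length scale cancel between numerator and denominator), P = [∫_{1/2}^{2/3} sin(3·π·u)^2 du] / [∫_{0}^{1} sin(3·π·u)^2 du].
With ∫ sin(3·π·u)^2 du = u/2 - sin(6·π·u)/(12·π) + C, the region integral is 1/12 and the full one is 1/2.
Taking the ratio, P = 1/6.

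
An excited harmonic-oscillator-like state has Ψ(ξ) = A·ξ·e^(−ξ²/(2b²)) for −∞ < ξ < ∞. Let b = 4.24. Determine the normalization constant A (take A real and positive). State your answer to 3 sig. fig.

A ≈ 0.122

Normalization requires ∫|Ψ|² dξ = 1, integrated from −∞ to ∞.
Using the Gaussian integral ∫_{−∞}^{∞} e^(−αξ²) dξ = √(π/α), the integral (without the A² prefactor) comes out to √(π)·b^3/2.
So A² = (√(π)·b^3/2)^(−1).
Substituting b = 4.24 gives A² = 0.01480, so A = 0.1217.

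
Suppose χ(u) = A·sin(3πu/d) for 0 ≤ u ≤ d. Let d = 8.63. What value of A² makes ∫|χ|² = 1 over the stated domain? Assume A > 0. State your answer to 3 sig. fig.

We need A² ∫|f|² du = 1, taking the integral from 0 to d.
Using sin²θ = (1 − cos 2θ)/2, carrying out the integral gives A² · d/2.
Hence A² = 1/[d/2].
Substituting d = 8.63 gives A² = 0.2317, so A = 0.4814.

A^2 ≈ 0.232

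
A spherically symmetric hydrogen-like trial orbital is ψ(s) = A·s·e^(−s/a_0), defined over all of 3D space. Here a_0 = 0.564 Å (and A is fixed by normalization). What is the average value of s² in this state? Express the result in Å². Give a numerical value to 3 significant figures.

The expectation value is the |ψ|²-weighted average of s^2: ∫ s^2|ψ|² 4πs² ds.
Since the A² factors cancel between numerator and denominator, ⟨s²⟩ = 15·a_0^2/2.
Putting a_0 = 0.564 gives 2.386.

⟨s^2⟩ ≈ 2.39 Å^2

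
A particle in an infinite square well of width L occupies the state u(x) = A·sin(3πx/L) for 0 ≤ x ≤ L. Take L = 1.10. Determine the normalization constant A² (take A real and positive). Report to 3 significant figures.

Require ∫ |u|² dx = 1 over the whole domain.
With ∫₀^L sin²(nπx/L) dx = L/2, carrying out the integral gives A² · L/2.
Setting this equal to 1 gives A² = 1/(L/2).
With L = 1.10: A² = 1.818 and A = 1.348.

A^2 ≈ 1.82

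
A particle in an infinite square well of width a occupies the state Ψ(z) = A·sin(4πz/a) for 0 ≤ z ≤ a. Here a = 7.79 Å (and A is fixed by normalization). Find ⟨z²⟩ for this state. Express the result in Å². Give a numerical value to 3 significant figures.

⟨z^2⟩ ≈ 20.0 Å^2

By definition ⟨z²⟩ = ∫ z^2 |Ψ(z)|² dz.
With ∫₀^a sin²(nπz/a) dz = a/2, the ratio of the moment integral to the normalization integral gives ⟨z²⟩ = -a^2/(32·π^2) + a^2/3.
Putting a = 7.79 gives 20.04.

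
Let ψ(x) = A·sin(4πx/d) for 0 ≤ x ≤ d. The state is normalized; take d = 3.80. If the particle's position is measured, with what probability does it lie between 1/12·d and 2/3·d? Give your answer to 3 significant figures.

P ≈ 0.652

P = ∫_{1/12·d}^{2/3·d} |ψ(x)|² dx.
Since A² = 1/(d/2), this is the region integral divided by the full normalization integral.
Let u = x/d; then A² and the length scale cancel, so P = ∫_{1/12}^{2/3} sin(4·π·u)^2 du ÷ ∫_{0}^{1} sin(4·π·u)^2 du.
An antiderivative of sin(4·π·u)^2 is u/2 - sin(4·π·u)·cos(4·π·u)/(8·π); evaluating from 1/12 to 2/3 gives √(3)/(16·π) + 7/24, while the full integral is 1/2.
The result is P = √(3)/(8·π) + 7/12.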